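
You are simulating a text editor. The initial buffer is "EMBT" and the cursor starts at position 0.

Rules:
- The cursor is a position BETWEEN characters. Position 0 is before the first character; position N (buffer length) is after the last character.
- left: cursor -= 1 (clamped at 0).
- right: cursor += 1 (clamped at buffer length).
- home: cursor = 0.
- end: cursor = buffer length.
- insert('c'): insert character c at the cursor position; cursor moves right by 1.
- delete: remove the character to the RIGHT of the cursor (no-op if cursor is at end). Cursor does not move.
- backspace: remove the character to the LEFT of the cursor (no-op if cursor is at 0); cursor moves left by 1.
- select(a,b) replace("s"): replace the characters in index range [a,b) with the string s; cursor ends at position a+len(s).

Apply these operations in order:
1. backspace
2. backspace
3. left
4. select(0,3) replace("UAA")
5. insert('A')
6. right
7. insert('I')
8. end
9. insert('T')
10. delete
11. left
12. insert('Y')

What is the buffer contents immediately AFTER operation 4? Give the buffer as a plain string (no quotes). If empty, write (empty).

Answer: UAAT

Derivation:
After op 1 (backspace): buf='EMBT' cursor=0
After op 2 (backspace): buf='EMBT' cursor=0
After op 3 (left): buf='EMBT' cursor=0
After op 4 (select(0,3) replace("UAA")): buf='UAAT' cursor=3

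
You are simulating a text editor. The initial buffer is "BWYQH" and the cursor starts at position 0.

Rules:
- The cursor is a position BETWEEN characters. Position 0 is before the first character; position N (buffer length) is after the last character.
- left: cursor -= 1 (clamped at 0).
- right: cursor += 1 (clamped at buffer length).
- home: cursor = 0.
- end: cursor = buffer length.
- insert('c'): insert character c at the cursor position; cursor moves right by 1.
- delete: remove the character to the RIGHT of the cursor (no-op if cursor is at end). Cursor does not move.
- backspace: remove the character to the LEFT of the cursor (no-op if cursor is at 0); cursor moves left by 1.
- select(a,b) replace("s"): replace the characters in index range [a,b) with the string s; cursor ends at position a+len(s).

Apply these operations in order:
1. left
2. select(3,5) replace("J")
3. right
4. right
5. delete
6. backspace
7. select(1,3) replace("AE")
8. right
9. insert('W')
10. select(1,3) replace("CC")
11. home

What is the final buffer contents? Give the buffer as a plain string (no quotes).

After op 1 (left): buf='BWYQH' cursor=0
After op 2 (select(3,5) replace("J")): buf='BWYJ' cursor=4
After op 3 (right): buf='BWYJ' cursor=4
After op 4 (right): buf='BWYJ' cursor=4
After op 5 (delete): buf='BWYJ' cursor=4
After op 6 (backspace): buf='BWY' cursor=3
After op 7 (select(1,3) replace("AE")): buf='BAE' cursor=3
After op 8 (right): buf='BAE' cursor=3
After op 9 (insert('W')): buf='BAEW' cursor=4
After op 10 (select(1,3) replace("CC")): buf='BCCW' cursor=3
After op 11 (home): buf='BCCW' cursor=0

Answer: BCCW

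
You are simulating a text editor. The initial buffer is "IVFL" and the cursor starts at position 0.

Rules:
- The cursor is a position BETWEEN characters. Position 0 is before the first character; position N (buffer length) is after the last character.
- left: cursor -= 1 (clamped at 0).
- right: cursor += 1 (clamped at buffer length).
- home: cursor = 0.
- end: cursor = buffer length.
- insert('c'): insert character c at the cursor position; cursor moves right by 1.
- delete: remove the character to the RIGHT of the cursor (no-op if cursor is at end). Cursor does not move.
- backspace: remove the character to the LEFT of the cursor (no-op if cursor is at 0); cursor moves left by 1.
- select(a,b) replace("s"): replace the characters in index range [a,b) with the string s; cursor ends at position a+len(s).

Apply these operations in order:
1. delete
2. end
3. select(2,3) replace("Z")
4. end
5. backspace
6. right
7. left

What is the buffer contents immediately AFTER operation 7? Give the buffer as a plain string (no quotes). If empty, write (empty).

After op 1 (delete): buf='VFL' cursor=0
After op 2 (end): buf='VFL' cursor=3
After op 3 (select(2,3) replace("Z")): buf='VFZ' cursor=3
After op 4 (end): buf='VFZ' cursor=3
After op 5 (backspace): buf='VF' cursor=2
After op 6 (right): buf='VF' cursor=2
After op 7 (left): buf='VF' cursor=1

Answer: VF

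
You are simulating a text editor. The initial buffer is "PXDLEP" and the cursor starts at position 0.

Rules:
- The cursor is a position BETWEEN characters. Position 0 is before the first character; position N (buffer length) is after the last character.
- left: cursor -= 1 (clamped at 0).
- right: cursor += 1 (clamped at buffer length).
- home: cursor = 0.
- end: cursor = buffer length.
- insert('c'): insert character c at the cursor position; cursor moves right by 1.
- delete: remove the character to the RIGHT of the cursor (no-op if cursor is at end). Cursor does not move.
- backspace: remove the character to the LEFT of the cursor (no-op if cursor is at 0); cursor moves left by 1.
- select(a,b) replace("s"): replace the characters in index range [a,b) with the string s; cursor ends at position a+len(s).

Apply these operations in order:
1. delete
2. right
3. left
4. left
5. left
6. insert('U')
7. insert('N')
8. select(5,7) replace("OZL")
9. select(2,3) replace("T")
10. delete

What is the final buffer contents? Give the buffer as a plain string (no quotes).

After op 1 (delete): buf='XDLEP' cursor=0
After op 2 (right): buf='XDLEP' cursor=1
After op 3 (left): buf='XDLEP' cursor=0
After op 4 (left): buf='XDLEP' cursor=0
After op 5 (left): buf='XDLEP' cursor=0
After op 6 (insert('U')): buf='UXDLEP' cursor=1
After op 7 (insert('N')): buf='UNXDLEP' cursor=2
After op 8 (select(5,7) replace("OZL")): buf='UNXDLOZL' cursor=8
After op 9 (select(2,3) replace("T")): buf='UNTDLOZL' cursor=3
After op 10 (delete): buf='UNTLOZL' cursor=3

Answer: UNTLOZL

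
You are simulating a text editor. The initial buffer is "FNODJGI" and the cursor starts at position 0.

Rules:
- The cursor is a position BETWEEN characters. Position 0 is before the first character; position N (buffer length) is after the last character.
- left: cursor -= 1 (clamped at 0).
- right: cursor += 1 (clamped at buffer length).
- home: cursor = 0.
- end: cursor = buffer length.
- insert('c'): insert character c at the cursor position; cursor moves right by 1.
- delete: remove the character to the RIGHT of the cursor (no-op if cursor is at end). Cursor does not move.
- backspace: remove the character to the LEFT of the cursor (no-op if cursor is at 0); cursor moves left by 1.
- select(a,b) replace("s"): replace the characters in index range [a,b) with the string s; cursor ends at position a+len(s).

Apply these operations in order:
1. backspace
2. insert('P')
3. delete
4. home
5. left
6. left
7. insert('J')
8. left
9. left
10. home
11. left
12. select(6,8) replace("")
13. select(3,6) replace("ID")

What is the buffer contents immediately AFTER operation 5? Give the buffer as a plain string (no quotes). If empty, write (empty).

After op 1 (backspace): buf='FNODJGI' cursor=0
After op 2 (insert('P')): buf='PFNODJGI' cursor=1
After op 3 (delete): buf='PNODJGI' cursor=1
After op 4 (home): buf='PNODJGI' cursor=0
After op 5 (left): buf='PNODJGI' cursor=0

Answer: PNODJGI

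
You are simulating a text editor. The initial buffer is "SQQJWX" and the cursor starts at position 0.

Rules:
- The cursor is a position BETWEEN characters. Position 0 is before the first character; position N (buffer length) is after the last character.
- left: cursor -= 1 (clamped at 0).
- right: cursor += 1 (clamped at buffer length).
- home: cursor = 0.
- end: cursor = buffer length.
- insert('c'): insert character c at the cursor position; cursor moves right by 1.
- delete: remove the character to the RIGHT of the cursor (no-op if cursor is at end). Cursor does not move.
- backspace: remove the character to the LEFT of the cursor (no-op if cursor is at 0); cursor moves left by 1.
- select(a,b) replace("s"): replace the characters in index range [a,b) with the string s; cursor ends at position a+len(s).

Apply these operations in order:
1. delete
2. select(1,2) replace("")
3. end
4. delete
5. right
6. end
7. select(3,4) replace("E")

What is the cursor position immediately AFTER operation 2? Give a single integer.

Answer: 1

Derivation:
After op 1 (delete): buf='QQJWX' cursor=0
After op 2 (select(1,2) replace("")): buf='QJWX' cursor=1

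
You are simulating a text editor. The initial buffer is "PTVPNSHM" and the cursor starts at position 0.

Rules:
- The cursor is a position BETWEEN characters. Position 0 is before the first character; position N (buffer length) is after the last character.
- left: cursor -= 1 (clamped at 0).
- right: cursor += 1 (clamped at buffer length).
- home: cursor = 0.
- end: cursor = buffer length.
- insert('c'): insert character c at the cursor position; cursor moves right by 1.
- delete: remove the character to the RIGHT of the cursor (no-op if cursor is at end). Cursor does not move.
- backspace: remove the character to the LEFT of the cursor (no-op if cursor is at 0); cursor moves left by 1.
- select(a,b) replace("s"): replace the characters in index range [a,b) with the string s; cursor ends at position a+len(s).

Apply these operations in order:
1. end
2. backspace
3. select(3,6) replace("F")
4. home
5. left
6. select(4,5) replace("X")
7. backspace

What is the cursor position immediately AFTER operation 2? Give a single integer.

After op 1 (end): buf='PTVPNSHM' cursor=8
After op 2 (backspace): buf='PTVPNSH' cursor=7

Answer: 7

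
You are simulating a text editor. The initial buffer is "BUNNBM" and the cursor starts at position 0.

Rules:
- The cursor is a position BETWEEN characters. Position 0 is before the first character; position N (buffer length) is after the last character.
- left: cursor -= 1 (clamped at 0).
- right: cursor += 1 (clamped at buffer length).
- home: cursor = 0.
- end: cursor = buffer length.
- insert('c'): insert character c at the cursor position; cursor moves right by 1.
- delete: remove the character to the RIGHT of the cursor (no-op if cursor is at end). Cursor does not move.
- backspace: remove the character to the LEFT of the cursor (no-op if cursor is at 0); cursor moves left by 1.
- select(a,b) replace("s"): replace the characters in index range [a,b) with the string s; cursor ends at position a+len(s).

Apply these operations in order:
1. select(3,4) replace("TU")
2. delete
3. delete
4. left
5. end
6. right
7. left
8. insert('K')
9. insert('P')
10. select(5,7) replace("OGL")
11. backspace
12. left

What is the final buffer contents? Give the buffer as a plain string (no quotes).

Answer: BUNTKOG

Derivation:
After op 1 (select(3,4) replace("TU")): buf='BUNTUBM' cursor=5
After op 2 (delete): buf='BUNTUM' cursor=5
After op 3 (delete): buf='BUNTU' cursor=5
After op 4 (left): buf='BUNTU' cursor=4
After op 5 (end): buf='BUNTU' cursor=5
After op 6 (right): buf='BUNTU' cursor=5
After op 7 (left): buf='BUNTU' cursor=4
After op 8 (insert('K')): buf='BUNTKU' cursor=5
After op 9 (insert('P')): buf='BUNTKPU' cursor=6
After op 10 (select(5,7) replace("OGL")): buf='BUNTKOGL' cursor=8
After op 11 (backspace): buf='BUNTKOG' cursor=7
After op 12 (left): buf='BUNTKOG' cursor=6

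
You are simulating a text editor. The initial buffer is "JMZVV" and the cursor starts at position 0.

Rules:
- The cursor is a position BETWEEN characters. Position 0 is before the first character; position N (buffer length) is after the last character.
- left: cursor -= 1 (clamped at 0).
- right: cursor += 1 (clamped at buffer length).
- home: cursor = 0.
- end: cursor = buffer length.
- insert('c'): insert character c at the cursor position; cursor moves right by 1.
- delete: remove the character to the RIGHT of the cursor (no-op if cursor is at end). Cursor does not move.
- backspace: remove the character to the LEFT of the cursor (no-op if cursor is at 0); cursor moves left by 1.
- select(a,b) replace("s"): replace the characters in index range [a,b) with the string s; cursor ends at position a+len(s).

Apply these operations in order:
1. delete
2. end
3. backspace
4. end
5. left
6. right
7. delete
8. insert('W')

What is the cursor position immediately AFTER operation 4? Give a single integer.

After op 1 (delete): buf='MZVV' cursor=0
After op 2 (end): buf='MZVV' cursor=4
After op 3 (backspace): buf='MZV' cursor=3
After op 4 (end): buf='MZV' cursor=3

Answer: 3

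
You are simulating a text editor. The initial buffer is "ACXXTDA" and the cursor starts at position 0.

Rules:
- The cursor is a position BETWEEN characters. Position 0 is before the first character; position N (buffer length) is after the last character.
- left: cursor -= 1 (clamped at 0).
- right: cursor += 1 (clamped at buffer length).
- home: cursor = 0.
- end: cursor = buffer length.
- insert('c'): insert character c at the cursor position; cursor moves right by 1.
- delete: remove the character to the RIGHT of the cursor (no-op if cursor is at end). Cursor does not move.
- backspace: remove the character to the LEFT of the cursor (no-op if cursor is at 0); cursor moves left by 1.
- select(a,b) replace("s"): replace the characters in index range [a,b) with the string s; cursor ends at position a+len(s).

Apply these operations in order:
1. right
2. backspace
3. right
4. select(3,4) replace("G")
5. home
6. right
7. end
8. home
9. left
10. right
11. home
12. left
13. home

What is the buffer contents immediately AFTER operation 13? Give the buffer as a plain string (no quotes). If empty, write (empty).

Answer: CXXGDA

Derivation:
After op 1 (right): buf='ACXXTDA' cursor=1
After op 2 (backspace): buf='CXXTDA' cursor=0
After op 3 (right): buf='CXXTDA' cursor=1
After op 4 (select(3,4) replace("G")): buf='CXXGDA' cursor=4
After op 5 (home): buf='CXXGDA' cursor=0
After op 6 (right): buf='CXXGDA' cursor=1
After op 7 (end): buf='CXXGDA' cursor=6
After op 8 (home): buf='CXXGDA' cursor=0
After op 9 (left): buf='CXXGDA' cursor=0
After op 10 (right): buf='CXXGDA' cursor=1
After op 11 (home): buf='CXXGDA' cursor=0
After op 12 (left): buf='CXXGDA' cursor=0
After op 13 (home): buf='CXXGDA' cursor=0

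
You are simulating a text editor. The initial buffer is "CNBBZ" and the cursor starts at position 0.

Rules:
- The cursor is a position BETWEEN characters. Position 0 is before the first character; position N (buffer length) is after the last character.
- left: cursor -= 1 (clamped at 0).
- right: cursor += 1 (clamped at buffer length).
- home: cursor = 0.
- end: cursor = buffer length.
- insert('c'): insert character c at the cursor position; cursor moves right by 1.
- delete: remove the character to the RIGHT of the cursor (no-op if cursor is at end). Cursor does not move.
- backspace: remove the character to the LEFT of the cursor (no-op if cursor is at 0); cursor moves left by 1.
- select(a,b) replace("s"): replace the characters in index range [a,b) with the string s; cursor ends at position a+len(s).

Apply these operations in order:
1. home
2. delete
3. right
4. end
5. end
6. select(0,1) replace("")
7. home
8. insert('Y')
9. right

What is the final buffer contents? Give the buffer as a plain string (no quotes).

After op 1 (home): buf='CNBBZ' cursor=0
After op 2 (delete): buf='NBBZ' cursor=0
After op 3 (right): buf='NBBZ' cursor=1
After op 4 (end): buf='NBBZ' cursor=4
After op 5 (end): buf='NBBZ' cursor=4
After op 6 (select(0,1) replace("")): buf='BBZ' cursor=0
After op 7 (home): buf='BBZ' cursor=0
After op 8 (insert('Y')): buf='YBBZ' cursor=1
After op 9 (right): buf='YBBZ' cursor=2

Answer: YBBZ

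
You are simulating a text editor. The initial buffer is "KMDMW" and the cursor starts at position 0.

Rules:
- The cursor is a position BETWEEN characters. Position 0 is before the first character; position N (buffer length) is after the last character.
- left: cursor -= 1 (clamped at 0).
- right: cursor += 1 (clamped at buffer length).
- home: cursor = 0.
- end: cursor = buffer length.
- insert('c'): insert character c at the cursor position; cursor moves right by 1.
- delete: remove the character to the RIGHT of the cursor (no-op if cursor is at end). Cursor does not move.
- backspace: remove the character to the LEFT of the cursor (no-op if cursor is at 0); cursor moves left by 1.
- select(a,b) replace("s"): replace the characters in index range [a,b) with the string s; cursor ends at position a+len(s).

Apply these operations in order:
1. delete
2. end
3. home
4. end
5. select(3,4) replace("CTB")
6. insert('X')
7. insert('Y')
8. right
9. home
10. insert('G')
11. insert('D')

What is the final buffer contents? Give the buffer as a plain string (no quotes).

Answer: GDMDMCTBXY

Derivation:
After op 1 (delete): buf='MDMW' cursor=0
After op 2 (end): buf='MDMW' cursor=4
After op 3 (home): buf='MDMW' cursor=0
After op 4 (end): buf='MDMW' cursor=4
After op 5 (select(3,4) replace("CTB")): buf='MDMCTB' cursor=6
After op 6 (insert('X')): buf='MDMCTBX' cursor=7
After op 7 (insert('Y')): buf='MDMCTBXY' cursor=8
After op 8 (right): buf='MDMCTBXY' cursor=8
After op 9 (home): buf='MDMCTBXY' cursor=0
After op 10 (insert('G')): buf='GMDMCTBXY' cursor=1
After op 11 (insert('D')): buf='GDMDMCTBXY' cursor=2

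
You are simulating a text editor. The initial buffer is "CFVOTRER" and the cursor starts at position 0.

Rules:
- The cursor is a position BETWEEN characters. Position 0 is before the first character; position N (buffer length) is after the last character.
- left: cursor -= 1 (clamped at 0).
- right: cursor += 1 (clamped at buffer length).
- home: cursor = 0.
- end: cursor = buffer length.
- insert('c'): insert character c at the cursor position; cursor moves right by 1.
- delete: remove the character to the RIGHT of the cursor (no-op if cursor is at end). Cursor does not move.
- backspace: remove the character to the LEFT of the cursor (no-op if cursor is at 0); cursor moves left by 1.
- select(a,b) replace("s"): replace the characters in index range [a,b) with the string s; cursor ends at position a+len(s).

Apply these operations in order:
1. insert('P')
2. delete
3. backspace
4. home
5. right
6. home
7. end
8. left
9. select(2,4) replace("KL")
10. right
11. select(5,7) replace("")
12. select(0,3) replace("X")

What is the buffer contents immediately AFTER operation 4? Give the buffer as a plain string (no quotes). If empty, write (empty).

After op 1 (insert('P')): buf='PCFVOTRER' cursor=1
After op 2 (delete): buf='PFVOTRER' cursor=1
After op 3 (backspace): buf='FVOTRER' cursor=0
After op 4 (home): buf='FVOTRER' cursor=0

Answer: FVOTRER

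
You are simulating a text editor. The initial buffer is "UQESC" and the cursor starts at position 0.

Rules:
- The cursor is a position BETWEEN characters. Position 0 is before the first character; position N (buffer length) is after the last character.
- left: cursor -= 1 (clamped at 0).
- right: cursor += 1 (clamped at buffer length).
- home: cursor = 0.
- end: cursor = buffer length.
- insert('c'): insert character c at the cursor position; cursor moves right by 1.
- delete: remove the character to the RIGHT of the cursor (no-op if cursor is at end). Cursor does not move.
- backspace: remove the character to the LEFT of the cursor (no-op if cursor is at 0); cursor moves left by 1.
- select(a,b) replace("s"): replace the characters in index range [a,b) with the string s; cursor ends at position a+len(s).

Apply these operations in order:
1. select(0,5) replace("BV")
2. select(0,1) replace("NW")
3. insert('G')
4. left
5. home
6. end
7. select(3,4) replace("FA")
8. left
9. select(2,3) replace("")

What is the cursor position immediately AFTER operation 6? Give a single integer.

After op 1 (select(0,5) replace("BV")): buf='BV' cursor=2
After op 2 (select(0,1) replace("NW")): buf='NWV' cursor=2
After op 3 (insert('G')): buf='NWGV' cursor=3
After op 4 (left): buf='NWGV' cursor=2
After op 5 (home): buf='NWGV' cursor=0
After op 6 (end): buf='NWGV' cursor=4

Answer: 4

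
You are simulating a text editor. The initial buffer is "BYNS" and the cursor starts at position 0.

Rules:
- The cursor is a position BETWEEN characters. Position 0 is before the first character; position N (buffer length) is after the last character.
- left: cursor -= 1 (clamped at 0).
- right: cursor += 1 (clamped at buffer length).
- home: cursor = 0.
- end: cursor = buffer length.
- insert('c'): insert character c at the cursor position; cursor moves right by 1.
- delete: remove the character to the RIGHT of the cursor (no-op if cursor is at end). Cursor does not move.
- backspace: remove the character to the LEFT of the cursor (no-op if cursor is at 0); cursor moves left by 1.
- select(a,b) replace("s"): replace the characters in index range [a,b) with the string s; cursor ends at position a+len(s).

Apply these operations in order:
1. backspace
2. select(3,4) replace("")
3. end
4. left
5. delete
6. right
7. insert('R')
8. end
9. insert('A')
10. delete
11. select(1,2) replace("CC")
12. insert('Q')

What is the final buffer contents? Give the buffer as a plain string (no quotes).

After op 1 (backspace): buf='BYNS' cursor=0
After op 2 (select(3,4) replace("")): buf='BYN' cursor=3
After op 3 (end): buf='BYN' cursor=3
After op 4 (left): buf='BYN' cursor=2
After op 5 (delete): buf='BY' cursor=2
After op 6 (right): buf='BY' cursor=2
After op 7 (insert('R')): buf='BYR' cursor=3
After op 8 (end): buf='BYR' cursor=3
After op 9 (insert('A')): buf='BYRA' cursor=4
After op 10 (delete): buf='BYRA' cursor=4
After op 11 (select(1,2) replace("CC")): buf='BCCRA' cursor=3
After op 12 (insert('Q')): buf='BCCQRA' cursor=4

Answer: BCCQRA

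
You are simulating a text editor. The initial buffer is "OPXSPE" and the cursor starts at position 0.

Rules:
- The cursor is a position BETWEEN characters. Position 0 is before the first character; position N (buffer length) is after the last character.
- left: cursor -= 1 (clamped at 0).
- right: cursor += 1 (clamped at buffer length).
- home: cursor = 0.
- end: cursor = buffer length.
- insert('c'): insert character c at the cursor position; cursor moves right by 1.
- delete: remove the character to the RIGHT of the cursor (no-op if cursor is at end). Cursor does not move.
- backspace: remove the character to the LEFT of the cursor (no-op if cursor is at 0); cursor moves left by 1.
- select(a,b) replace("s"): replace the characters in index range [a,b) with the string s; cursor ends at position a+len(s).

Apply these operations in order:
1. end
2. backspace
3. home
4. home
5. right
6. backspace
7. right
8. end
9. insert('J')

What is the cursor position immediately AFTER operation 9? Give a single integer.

After op 1 (end): buf='OPXSPE' cursor=6
After op 2 (backspace): buf='OPXSP' cursor=5
After op 3 (home): buf='OPXSP' cursor=0
After op 4 (home): buf='OPXSP' cursor=0
After op 5 (right): buf='OPXSP' cursor=1
After op 6 (backspace): buf='PXSP' cursor=0
After op 7 (right): buf='PXSP' cursor=1
After op 8 (end): buf='PXSP' cursor=4
After op 9 (insert('J')): buf='PXSPJ' cursor=5

Answer: 5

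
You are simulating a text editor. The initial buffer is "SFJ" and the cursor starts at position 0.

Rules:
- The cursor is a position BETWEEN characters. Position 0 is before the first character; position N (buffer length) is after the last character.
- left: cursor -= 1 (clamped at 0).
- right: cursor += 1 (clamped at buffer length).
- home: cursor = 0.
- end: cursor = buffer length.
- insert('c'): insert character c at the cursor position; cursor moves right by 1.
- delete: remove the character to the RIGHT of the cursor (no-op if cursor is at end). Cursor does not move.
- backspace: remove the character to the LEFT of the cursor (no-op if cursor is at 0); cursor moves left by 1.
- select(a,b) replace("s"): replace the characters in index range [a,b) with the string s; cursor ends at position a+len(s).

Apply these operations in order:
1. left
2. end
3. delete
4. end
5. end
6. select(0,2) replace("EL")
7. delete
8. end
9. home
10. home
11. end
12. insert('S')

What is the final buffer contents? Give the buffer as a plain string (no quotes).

After op 1 (left): buf='SFJ' cursor=0
After op 2 (end): buf='SFJ' cursor=3
After op 3 (delete): buf='SFJ' cursor=3
After op 4 (end): buf='SFJ' cursor=3
After op 5 (end): buf='SFJ' cursor=3
After op 6 (select(0,2) replace("EL")): buf='ELJ' cursor=2
After op 7 (delete): buf='EL' cursor=2
After op 8 (end): buf='EL' cursor=2
After op 9 (home): buf='EL' cursor=0
After op 10 (home): buf='EL' cursor=0
After op 11 (end): buf='EL' cursor=2
After op 12 (insert('S')): buf='ELS' cursor=3

Answer: ELS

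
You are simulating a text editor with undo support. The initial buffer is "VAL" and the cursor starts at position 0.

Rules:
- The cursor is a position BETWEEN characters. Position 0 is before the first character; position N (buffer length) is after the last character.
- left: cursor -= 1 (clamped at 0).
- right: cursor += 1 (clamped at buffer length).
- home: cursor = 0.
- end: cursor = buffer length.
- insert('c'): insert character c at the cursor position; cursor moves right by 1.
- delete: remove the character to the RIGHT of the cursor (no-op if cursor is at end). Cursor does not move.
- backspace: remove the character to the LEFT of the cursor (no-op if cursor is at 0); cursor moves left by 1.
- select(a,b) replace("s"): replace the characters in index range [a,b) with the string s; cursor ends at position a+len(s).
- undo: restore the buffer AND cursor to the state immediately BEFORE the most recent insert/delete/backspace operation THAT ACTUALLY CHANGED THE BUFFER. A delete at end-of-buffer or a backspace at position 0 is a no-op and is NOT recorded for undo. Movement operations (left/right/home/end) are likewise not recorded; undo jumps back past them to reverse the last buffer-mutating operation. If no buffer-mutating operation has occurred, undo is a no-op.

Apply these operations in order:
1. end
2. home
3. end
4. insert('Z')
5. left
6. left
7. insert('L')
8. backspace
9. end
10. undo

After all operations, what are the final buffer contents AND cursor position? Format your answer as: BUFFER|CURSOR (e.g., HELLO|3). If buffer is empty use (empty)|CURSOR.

Answer: VALLZ|3

Derivation:
After op 1 (end): buf='VAL' cursor=3
After op 2 (home): buf='VAL' cursor=0
After op 3 (end): buf='VAL' cursor=3
After op 4 (insert('Z')): buf='VALZ' cursor=4
After op 5 (left): buf='VALZ' cursor=3
After op 6 (left): buf='VALZ' cursor=2
After op 7 (insert('L')): buf='VALLZ' cursor=3
After op 8 (backspace): buf='VALZ' cursor=2
After op 9 (end): buf='VALZ' cursor=4
After op 10 (undo): buf='VALLZ' cursor=3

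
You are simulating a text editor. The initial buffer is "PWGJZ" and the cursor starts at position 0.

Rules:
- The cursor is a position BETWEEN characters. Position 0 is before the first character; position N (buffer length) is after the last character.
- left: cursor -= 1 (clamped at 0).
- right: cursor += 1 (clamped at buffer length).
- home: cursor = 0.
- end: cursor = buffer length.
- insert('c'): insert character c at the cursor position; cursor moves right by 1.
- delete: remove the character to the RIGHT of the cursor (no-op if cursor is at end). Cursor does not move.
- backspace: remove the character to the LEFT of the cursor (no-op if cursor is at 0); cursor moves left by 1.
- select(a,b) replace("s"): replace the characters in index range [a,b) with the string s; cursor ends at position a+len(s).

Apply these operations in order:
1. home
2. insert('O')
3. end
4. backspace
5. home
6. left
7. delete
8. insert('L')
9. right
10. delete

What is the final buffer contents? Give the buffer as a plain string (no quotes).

After op 1 (home): buf='PWGJZ' cursor=0
After op 2 (insert('O')): buf='OPWGJZ' cursor=1
After op 3 (end): buf='OPWGJZ' cursor=6
After op 4 (backspace): buf='OPWGJ' cursor=5
After op 5 (home): buf='OPWGJ' cursor=0
After op 6 (left): buf='OPWGJ' cursor=0
After op 7 (delete): buf='PWGJ' cursor=0
After op 8 (insert('L')): buf='LPWGJ' cursor=1
After op 9 (right): buf='LPWGJ' cursor=2
After op 10 (delete): buf='LPGJ' cursor=2

Answer: LPGJ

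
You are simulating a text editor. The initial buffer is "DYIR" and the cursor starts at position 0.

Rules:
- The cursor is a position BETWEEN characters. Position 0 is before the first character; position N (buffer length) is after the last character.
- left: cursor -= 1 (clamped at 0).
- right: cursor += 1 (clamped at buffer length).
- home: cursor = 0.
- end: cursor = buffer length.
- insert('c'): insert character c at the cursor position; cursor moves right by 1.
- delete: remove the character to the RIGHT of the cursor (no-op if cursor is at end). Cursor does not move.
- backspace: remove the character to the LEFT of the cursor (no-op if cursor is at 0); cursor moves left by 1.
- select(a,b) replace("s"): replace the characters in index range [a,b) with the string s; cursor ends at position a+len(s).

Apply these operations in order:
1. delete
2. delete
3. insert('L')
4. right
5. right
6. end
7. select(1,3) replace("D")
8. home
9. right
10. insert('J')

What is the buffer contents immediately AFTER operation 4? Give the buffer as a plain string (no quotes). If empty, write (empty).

After op 1 (delete): buf='YIR' cursor=0
After op 2 (delete): buf='IR' cursor=0
After op 3 (insert('L')): buf='LIR' cursor=1
After op 4 (right): buf='LIR' cursor=2

Answer: LIR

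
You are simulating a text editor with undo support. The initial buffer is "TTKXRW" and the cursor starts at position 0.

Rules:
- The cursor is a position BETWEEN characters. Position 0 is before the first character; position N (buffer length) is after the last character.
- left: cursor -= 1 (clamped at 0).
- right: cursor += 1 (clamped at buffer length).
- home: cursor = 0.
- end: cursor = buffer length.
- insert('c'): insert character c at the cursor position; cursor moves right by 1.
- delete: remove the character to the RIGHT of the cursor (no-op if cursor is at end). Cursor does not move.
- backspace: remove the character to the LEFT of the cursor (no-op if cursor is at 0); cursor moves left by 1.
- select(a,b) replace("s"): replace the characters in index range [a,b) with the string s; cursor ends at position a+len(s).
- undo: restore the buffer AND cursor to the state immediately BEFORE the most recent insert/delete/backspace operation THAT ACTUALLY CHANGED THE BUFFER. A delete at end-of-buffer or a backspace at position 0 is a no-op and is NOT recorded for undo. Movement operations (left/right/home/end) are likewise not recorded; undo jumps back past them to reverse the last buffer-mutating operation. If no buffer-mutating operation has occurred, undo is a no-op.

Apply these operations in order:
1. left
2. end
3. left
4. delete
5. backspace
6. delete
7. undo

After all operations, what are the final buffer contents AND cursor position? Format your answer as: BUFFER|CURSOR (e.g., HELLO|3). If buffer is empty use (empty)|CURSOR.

After op 1 (left): buf='TTKXRW' cursor=0
After op 2 (end): buf='TTKXRW' cursor=6
After op 3 (left): buf='TTKXRW' cursor=5
After op 4 (delete): buf='TTKXR' cursor=5
After op 5 (backspace): buf='TTKX' cursor=4
After op 6 (delete): buf='TTKX' cursor=4
After op 7 (undo): buf='TTKXR' cursor=5

Answer: TTKXR|5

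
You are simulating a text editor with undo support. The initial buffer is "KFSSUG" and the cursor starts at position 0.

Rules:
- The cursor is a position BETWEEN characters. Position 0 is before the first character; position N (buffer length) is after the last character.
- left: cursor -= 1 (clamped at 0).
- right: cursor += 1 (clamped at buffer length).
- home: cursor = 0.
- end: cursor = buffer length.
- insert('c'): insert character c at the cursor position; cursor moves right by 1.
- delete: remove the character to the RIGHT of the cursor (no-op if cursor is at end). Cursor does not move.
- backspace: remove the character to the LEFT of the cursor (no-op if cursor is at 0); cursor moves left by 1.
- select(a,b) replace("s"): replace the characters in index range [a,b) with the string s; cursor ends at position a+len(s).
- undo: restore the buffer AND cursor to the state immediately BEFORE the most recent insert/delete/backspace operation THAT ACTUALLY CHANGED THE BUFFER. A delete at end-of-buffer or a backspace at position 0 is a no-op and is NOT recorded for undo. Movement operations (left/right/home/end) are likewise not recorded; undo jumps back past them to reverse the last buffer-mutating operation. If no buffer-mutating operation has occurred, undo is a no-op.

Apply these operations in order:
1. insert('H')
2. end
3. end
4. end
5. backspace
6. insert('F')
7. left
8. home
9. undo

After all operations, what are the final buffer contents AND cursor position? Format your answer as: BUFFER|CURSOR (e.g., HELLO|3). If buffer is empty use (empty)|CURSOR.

After op 1 (insert('H')): buf='HKFSSUG' cursor=1
After op 2 (end): buf='HKFSSUG' cursor=7
After op 3 (end): buf='HKFSSUG' cursor=7
After op 4 (end): buf='HKFSSUG' cursor=7
After op 5 (backspace): buf='HKFSSU' cursor=6
After op 6 (insert('F')): buf='HKFSSUF' cursor=7
After op 7 (left): buf='HKFSSUF' cursor=6
After op 8 (home): buf='HKFSSUF' cursor=0
After op 9 (undo): buf='HKFSSU' cursor=6

Answer: HKFSSU|6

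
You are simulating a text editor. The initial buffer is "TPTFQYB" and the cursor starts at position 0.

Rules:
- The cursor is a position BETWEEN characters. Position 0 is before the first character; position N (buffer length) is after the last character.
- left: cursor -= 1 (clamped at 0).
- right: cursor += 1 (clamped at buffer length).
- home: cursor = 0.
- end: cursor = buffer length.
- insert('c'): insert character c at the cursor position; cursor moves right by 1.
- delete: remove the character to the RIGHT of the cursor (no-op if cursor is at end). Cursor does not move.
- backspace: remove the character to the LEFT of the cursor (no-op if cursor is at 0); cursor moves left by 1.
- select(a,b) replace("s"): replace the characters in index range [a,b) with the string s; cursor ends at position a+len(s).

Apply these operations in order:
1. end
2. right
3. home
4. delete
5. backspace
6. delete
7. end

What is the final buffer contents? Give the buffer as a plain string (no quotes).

Answer: TFQYB

Derivation:
After op 1 (end): buf='TPTFQYB' cursor=7
After op 2 (right): buf='TPTFQYB' cursor=7
After op 3 (home): buf='TPTFQYB' cursor=0
After op 4 (delete): buf='PTFQYB' cursor=0
After op 5 (backspace): buf='PTFQYB' cursor=0
After op 6 (delete): buf='TFQYB' cursor=0
After op 7 (end): buf='TFQYB' cursor=5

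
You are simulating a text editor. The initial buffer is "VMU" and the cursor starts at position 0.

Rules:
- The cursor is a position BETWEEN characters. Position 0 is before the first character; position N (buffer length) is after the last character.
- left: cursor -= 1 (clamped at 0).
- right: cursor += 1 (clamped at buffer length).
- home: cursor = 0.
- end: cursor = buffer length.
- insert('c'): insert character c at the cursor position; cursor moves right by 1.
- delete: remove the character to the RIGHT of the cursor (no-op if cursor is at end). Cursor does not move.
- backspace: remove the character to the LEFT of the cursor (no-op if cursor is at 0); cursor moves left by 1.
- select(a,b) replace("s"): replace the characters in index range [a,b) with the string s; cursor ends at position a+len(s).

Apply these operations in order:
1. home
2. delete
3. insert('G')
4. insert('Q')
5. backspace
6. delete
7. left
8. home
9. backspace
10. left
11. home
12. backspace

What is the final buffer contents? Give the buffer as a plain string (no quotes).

Answer: GU

Derivation:
After op 1 (home): buf='VMU' cursor=0
After op 2 (delete): buf='MU' cursor=0
After op 3 (insert('G')): buf='GMU' cursor=1
After op 4 (insert('Q')): buf='GQMU' cursor=2
After op 5 (backspace): buf='GMU' cursor=1
After op 6 (delete): buf='GU' cursor=1
After op 7 (left): buf='GU' cursor=0
After op 8 (home): buf='GU' cursor=0
After op 9 (backspace): buf='GU' cursor=0
After op 10 (left): buf='GU' cursor=0
After op 11 (home): buf='GU' cursor=0
After op 12 (backspace): buf='GU' cursor=0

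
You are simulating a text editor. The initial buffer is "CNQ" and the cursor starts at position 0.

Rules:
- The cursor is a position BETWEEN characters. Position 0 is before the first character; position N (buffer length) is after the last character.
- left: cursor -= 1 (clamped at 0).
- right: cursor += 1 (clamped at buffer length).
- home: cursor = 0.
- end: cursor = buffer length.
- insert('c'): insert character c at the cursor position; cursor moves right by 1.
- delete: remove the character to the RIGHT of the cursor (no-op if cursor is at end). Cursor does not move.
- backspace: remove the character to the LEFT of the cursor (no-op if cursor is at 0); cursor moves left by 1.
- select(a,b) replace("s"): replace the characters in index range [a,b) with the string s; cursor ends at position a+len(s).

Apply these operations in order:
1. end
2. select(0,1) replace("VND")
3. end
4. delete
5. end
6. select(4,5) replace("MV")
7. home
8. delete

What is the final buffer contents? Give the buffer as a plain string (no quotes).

After op 1 (end): buf='CNQ' cursor=3
After op 2 (select(0,1) replace("VND")): buf='VNDNQ' cursor=3
After op 3 (end): buf='VNDNQ' cursor=5
After op 4 (delete): buf='VNDNQ' cursor=5
After op 5 (end): buf='VNDNQ' cursor=5
After op 6 (select(4,5) replace("MV")): buf='VNDNMV' cursor=6
After op 7 (home): buf='VNDNMV' cursor=0
After op 8 (delete): buf='NDNMV' cursor=0

Answer: NDNMV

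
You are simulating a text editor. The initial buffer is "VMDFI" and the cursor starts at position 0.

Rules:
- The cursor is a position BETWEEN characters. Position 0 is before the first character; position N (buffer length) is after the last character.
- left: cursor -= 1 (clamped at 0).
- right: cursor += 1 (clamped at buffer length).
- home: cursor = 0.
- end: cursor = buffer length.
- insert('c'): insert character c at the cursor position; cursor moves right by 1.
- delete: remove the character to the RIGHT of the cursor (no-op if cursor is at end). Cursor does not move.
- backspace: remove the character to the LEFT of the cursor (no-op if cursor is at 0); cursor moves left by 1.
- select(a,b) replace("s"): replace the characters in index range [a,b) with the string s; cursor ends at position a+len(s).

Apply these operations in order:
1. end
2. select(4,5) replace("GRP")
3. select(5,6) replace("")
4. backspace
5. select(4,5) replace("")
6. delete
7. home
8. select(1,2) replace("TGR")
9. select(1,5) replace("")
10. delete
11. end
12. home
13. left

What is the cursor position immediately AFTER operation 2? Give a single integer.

Answer: 7

Derivation:
After op 1 (end): buf='VMDFI' cursor=5
After op 2 (select(4,5) replace("GRP")): buf='VMDFGRP' cursor=7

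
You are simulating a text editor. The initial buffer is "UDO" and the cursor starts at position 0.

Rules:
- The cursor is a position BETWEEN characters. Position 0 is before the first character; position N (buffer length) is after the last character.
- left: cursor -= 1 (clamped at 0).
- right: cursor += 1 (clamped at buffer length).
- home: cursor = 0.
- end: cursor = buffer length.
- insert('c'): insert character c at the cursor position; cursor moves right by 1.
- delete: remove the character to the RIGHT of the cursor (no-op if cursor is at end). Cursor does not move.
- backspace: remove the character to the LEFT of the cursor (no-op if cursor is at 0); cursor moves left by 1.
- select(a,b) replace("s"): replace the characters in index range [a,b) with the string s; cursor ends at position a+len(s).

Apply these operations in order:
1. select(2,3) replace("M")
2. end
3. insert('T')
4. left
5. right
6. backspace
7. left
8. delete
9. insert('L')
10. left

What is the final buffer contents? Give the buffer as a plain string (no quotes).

After op 1 (select(2,3) replace("M")): buf='UDM' cursor=3
After op 2 (end): buf='UDM' cursor=3
After op 3 (insert('T')): buf='UDMT' cursor=4
After op 4 (left): buf='UDMT' cursor=3
After op 5 (right): buf='UDMT' cursor=4
After op 6 (backspace): buf='UDM' cursor=3
After op 7 (left): buf='UDM' cursor=2
After op 8 (delete): buf='UD' cursor=2
After op 9 (insert('L')): buf='UDL' cursor=3
After op 10 (left): buf='UDL' cursor=2

Answer: UDL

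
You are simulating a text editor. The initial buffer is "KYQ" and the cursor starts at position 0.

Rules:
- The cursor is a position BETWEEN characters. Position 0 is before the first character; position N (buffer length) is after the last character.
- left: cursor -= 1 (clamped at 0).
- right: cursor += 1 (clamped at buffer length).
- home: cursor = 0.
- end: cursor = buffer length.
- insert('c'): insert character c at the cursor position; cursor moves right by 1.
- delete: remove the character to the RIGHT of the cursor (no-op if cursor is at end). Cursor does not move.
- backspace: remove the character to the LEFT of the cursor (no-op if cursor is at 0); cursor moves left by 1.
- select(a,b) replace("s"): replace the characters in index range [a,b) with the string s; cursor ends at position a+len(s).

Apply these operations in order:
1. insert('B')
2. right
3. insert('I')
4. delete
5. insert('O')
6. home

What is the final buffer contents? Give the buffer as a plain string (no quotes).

Answer: BKIOQ

Derivation:
After op 1 (insert('B')): buf='BKYQ' cursor=1
After op 2 (right): buf='BKYQ' cursor=2
After op 3 (insert('I')): buf='BKIYQ' cursor=3
After op 4 (delete): buf='BKIQ' cursor=3
After op 5 (insert('O')): buf='BKIOQ' cursor=4
After op 6 (home): buf='BKIOQ' cursor=0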